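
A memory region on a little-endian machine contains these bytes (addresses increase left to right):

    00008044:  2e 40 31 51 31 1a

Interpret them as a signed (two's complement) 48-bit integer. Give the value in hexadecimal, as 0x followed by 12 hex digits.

0x1A315131402E

Little-endian stores the least-significant byte at the lowest address.
Reassemble most-significant byte first: 1A 31 51 31 40 2E → 0x1A315131402E.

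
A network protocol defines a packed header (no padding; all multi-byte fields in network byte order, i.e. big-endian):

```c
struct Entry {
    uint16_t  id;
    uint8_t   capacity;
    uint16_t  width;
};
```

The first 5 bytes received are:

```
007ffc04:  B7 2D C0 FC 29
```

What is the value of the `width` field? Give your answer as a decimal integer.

`width` follows `id` (2 B), `capacity` (1 B), so it starts at offset 2 + 1 = 3 and occupies 2 bytes.
Bytes at offsets 3..4: FC 29.
In big-endian order the high byte comes first in memory.
The bytes are already most-significant first: 0xFC29.
0xFC29 = 64553.

64553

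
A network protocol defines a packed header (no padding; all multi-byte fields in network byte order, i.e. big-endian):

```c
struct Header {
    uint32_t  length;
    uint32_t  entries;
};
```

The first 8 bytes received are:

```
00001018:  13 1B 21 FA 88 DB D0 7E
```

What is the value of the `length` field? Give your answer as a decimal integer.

`length` is the first field, at byte offset 0, occupying 4 bytes.
Bytes at offsets 0..3: 13 1B 21 FA.
In big-endian order the high byte comes first in memory.
The bytes are already most-significant first: 0x131B21FA.
0x131B21FA = 320545274.

320545274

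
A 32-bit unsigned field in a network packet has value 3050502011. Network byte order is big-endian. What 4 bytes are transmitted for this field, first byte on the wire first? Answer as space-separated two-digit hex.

3050502011 in hexadecimal, padded to 32 bits, is 0xB5D2F77B.
Split into bytes (most-significant first): B5 D2 F7 7B.
In big-endian order the high byte comes first in memory.
So the memory order matches the most-significant-first order: B5 D2 F7 7B.

B5 D2 F7 7B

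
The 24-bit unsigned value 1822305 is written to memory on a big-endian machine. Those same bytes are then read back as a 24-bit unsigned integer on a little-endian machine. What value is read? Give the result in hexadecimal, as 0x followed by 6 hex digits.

1822305 in 24-bit hexadecimal is 0x1BCE61.
Stored big-endian, the bytes at ascending addresses are 1B CE 61.
Read back as little-endian, the first byte is least significant, giving 0x61CE1B.

0x61CE1B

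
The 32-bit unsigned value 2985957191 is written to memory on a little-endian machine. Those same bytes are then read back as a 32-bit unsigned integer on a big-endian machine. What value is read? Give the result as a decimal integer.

2985957191 in 32-bit hexadecimal is 0xB1FA1747.
Stored little-endian, the bytes at ascending addresses are 47 17 FA B1.
Read back as big-endian, the last byte is least significant, giving 0x4717FAB1.
0x4717FAB1 = 1192753841.

1192753841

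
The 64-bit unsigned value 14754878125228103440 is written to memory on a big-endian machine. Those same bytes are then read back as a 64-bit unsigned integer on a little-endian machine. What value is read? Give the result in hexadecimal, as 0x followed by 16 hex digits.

0x101767EE7ADBC3CC

14754878125228103440 in 64-bit hexadecimal is 0xCCC3DB7AEE671710.
Stored big-endian, the bytes at ascending addresses are CC C3 DB 7A EE 67 17 10.
Read back as little-endian, the first byte is least significant, giving 0x101767EE7ADBC3CC.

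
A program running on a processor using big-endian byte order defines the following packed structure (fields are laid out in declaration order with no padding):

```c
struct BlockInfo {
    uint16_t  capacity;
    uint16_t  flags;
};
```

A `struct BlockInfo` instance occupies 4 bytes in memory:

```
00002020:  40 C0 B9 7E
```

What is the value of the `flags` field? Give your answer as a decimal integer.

47486

`flags` follows `capacity` (2 bytes), so it starts at byte offset 2 and occupies 2 bytes.
Bytes at offsets 2..3: B9 7E.
Big-endian stores the most-significant byte at the lowest address.
The bytes are already most-significant first: 0xB97E.
0xB97E = 47486.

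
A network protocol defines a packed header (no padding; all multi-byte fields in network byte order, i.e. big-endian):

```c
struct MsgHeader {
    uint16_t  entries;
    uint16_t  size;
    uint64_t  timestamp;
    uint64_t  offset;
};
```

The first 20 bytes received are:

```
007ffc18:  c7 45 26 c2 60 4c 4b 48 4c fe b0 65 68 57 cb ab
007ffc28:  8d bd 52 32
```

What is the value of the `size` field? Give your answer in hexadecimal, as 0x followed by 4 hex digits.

0x26C2

`size` follows `entries` (2 bytes), so it starts at byte offset 2 and occupies 2 bytes.
Bytes at offsets 2..3: 26 C2.
Big-endian stores the most-significant byte at the lowest address.
The bytes are already most-significant first: 0x26C2.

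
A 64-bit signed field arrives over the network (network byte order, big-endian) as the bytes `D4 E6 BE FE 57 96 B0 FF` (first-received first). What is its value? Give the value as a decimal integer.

-3105584893424914177

Big-endian stores the most-significant byte at the lowest address.
The bytes are already most-significant first: 0xD4E6BEFE5796B0FF.
Top bit is set, so as a signed 64-bit value this is 0xD4E6BEFE5796B0FF − 2^64 = -3105584893424914177.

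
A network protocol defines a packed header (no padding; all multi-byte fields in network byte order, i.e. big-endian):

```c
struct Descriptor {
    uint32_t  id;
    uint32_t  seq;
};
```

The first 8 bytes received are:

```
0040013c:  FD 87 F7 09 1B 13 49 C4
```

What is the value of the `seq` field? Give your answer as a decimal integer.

`seq` follows `id` (4 bytes), so it starts at byte offset 4 and occupies 4 bytes.
Bytes at offsets 4..7: 1B 13 49 C4.
Big-endian stores the most-significant byte at the lowest address.
The bytes are already most-significant first: 0x1B1349C4.
0x1B1349C4 = 454248900.

454248900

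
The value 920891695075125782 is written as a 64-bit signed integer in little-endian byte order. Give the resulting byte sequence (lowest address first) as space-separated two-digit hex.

16 6A 8F 19 1E AA C7 0C

920891695075125782 in hexadecimal, padded to 64 bits, is 0x0CC7AA1E198F6A16.
Split into bytes (most-significant first): 0C C7 AA 1E 19 8F 6A 16.
In little-endian order the low byte comes first in memory.
So at ascending addresses the bytes are 16 6A 8F 19 1E AA C7 0C.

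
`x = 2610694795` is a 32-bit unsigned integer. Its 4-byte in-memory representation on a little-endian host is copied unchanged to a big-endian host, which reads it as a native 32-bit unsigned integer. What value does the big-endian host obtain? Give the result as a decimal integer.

2610694795 in 32-bit hexadecimal is 0x9B9C0A8B.
Stored little-endian, the bytes at ascending addresses are 8B 0A 9C 9B.
Read back as big-endian, the last byte is least significant, giving 0x8B0A9C9B.
0x8B0A9C9B = 2332728475.

2332728475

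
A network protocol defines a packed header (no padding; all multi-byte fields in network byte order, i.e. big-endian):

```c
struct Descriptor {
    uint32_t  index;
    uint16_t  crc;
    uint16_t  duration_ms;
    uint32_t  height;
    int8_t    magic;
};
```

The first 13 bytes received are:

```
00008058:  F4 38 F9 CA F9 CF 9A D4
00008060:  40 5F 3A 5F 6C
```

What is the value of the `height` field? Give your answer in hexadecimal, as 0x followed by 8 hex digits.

`height` follows `index` (4 B), `crc` (2 B), `duration_ms` (2 B), so it starts at offset 4 + 2 + 2 = 8 and occupies 4 bytes.
Bytes at offsets 8..11: 40 5F 3A 5F.
In big-endian order the high byte comes first in memory.
The bytes are already most-significant first: 0x405F3A5F.

0x405F3A5F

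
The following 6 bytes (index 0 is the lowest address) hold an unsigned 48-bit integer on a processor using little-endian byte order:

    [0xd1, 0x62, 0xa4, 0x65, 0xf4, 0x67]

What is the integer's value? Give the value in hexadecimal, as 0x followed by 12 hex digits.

Little-endian: lowest address holds the least-significant byte.
Reassemble most-significant byte first: 67 F4 65 A4 62 D1 → 0x67F465A462D1.

0x67F465A462D1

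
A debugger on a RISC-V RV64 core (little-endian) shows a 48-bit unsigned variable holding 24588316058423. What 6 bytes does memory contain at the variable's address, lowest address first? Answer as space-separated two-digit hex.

24588316058423 in hexadecimal, padded to 48 bits, is 0x165CE9D82337.
Split into bytes (most-significant first): 16 5C E9 D8 23 37.
Little-endian stores the least-significant byte at the lowest address.
So at ascending addresses the bytes are 37 23 D8 E9 5C 16.

37 23 D8 E9 5C 16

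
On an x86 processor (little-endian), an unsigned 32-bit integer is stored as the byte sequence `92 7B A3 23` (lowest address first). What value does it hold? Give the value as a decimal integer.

597916562

In little-endian order the low byte comes first in memory.
Reassemble most-significant byte first: 23 A3 7B 92 → 0x23A37B92.
0x23A37B92 = 597916562.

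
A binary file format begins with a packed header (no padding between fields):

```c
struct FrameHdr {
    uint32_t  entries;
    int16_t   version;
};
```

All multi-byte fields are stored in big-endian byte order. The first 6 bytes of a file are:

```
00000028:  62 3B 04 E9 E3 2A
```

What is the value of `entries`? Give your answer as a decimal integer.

1648035049

`entries` is the first field, at byte offset 0, occupying 4 bytes.
Bytes at offsets 0..3: 62 3B 04 E9.
Big-endian stores the most-significant byte at the lowest address.
The bytes are already most-significant first: 0x623B04E9.
0x623B04E9 = 1648035049.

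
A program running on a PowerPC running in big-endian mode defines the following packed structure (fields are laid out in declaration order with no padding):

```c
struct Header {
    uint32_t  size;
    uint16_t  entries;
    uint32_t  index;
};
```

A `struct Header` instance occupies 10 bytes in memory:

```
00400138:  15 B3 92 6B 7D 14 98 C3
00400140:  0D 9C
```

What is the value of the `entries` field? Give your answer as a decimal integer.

`entries` follows `size` (4 bytes), so it starts at byte offset 4 and occupies 2 bytes.
Bytes at offsets 4..5: 7D 14.
In big-endian order the high byte comes first in memory.
The bytes are already most-significant first: 0x7D14.
0x7D14 = 32020.

32020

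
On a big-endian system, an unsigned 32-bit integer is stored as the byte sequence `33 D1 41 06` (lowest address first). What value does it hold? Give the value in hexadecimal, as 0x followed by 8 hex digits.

Big-endian: lowest address holds the most-significant byte.
The bytes are already most-significant first: 0x33D14106.

0x33D14106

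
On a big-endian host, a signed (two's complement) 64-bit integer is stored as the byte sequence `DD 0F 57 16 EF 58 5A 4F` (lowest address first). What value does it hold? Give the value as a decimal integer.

Big-endian stores the most-significant byte at the lowest address.
The bytes are already most-significant first: 0xDD0F5716EF585A4F.
Top bit is set, so as a signed 64-bit value this is 0xDD0F5716EF585A4F − 2^64 = -2517697910660375985.

-2517697910660375985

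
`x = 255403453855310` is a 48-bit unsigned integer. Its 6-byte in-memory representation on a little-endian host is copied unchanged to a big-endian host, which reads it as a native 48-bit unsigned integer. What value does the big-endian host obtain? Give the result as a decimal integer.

255403453855310 in 48-bit hexadecimal is 0xE849C024364E.
Stored little-endian, the bytes at ascending addresses are 4E 36 24 C0 49 E8.
Read back as big-endian, the last byte is least significant, giving 0x4E3624C049E8.
0x4E3624C049E8 = 85994451782120.

85994451782120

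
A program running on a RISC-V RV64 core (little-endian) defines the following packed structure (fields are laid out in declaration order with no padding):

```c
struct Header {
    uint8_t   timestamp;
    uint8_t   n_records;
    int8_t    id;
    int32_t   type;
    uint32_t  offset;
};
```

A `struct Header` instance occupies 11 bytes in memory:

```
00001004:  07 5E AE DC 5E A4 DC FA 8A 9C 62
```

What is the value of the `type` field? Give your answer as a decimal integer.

-593207588

`type` follows `timestamp` (1 B), `n_records` (1 B), `id` (1 B), so it starts at offset 1 + 1 + 1 = 3 and occupies 4 bytes.
Bytes at offsets 3..6: DC 5E A4 DC.
In little-endian order the low byte comes first in memory.
Reassemble most-significant byte first: DC A4 5E DC → 0xDCA45EDC.
Top bit is set, so as a signed 32-bit value this is 0xDCA45EDC − 2^32 = -593207588.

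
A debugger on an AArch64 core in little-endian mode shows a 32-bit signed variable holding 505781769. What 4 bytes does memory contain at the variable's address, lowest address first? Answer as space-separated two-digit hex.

505781769 in hexadecimal, padded to 32 bits, is 0x1E259E09.
Split into bytes (most-significant first): 1E 25 9E 09.
In little-endian order the low byte comes first in memory.
So at ascending addresses the bytes are 09 9E 25 1E.

09 9E 25 1E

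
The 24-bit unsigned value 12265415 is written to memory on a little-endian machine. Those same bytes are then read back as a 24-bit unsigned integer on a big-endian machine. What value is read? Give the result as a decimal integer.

13051835

12265415 in 24-bit hexadecimal is 0xBB27C7.
Stored little-endian, the bytes at ascending addresses are C7 27 BB.
Read back as big-endian, the last byte is least significant, giving 0xC727BB.
0xC727BB = 13051835.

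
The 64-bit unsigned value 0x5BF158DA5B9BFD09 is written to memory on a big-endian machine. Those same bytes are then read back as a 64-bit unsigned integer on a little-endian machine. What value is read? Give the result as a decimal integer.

Stored big-endian, the bytes at ascending addresses are 5B F1 58 DA 5B 9B FD 09.
Read back as little-endian, the first byte is least significant, giving 0x09FD9B5BDA58F15B.
0x09FD9B5BDA58F15B = 719902334256738651.

719902334256738651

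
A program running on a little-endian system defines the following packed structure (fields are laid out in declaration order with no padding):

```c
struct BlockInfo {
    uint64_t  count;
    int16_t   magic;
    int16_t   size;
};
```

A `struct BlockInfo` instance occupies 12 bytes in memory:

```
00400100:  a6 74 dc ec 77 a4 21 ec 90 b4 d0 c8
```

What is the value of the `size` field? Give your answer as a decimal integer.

`size` follows `count` (8 B), `magic` (2 B), so it starts at offset 8 + 2 = 10 and occupies 2 bytes.
Bytes at offsets 10..11: D0 C8.
In little-endian order the low byte comes first in memory.
Reassemble most-significant byte first: C8 D0 → 0xC8D0.
Top bit is set, so as a signed 16-bit value this is 0xC8D0 − 2^16 = -14128.

-14128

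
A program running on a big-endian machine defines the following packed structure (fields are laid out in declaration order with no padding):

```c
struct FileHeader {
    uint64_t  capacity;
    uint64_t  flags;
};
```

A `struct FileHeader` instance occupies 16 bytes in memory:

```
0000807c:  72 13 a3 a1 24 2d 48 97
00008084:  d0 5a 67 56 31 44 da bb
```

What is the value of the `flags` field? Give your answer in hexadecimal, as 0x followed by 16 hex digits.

0xD05A67563144DABB

`flags` follows `capacity` (8 bytes), so it starts at byte offset 8 and occupies 8 bytes.
Bytes at offsets 8..15: D0 5A 67 56 31 44 DA BB.
Big-endian stores the most-significant byte at the lowest address.
The bytes are already most-significant first: 0xD05A67563144DABB.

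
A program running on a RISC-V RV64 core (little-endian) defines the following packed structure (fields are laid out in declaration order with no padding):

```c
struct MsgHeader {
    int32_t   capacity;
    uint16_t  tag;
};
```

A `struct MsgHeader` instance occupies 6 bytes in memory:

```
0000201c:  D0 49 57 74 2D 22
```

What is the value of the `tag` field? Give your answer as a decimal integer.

8749

`tag` follows `capacity` (4 bytes), so it starts at byte offset 4 and occupies 2 bytes.
Bytes at offsets 4..5: 2D 22.
Little-endian stores the least-significant byte at the lowest address.
Reassemble most-significant byte first: 22 2D → 0x222D.
0x222D = 8749.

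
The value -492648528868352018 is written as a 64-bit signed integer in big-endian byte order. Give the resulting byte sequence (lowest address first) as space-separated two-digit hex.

Two's complement of -492648528868352018 in 64 bits: 492648528868352018 = 0x06D63D3A12512012; invert → 0xF929C2C5EDAEDFED; add 1 → 0xF929C2C5EDAEDFEE.
Split into bytes (most-significant first): F9 29 C2 C5 ED AE DF EE.
In big-endian order the high byte comes first in memory.
So the memory order matches the most-significant-first order: F9 29 C2 C5 ED AE DF EE.

F9 29 C2 C5 ED AE DF EE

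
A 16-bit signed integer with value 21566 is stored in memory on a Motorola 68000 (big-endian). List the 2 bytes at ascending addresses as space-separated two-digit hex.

21566 in hexadecimal, padded to 16 bits, is 0x543E.
Split into bytes (most-significant first): 54 3E.
Big-endian stores the most-significant byte at the lowest address.
So the memory order matches the most-significant-first order: 54 3E.

54 3E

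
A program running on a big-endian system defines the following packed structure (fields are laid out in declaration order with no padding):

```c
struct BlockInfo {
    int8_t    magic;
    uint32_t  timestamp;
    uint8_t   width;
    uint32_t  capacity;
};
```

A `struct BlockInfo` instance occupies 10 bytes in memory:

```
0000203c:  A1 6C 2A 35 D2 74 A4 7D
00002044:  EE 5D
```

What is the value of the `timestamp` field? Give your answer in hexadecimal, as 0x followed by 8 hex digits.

0x6C2A35D2

`timestamp` follows `magic` (1 byte), so it starts at byte offset 1 and occupies 4 bytes.
Bytes at offsets 1..4: 6C 2A 35 D2.
Big-endian stores the most-significant byte at the lowest address.
The bytes are already most-significant first: 0x6C2A35D2.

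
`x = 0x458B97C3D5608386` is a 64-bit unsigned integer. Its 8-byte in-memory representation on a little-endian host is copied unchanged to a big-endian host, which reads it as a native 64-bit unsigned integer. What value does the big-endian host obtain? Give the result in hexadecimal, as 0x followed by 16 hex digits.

Stored little-endian, the bytes at ascending addresses are 86 83 60 D5 C3 97 8B 45.
Read back as big-endian, the last byte is least significant, giving 0x868360D5C3978B45.

0x868360D5C3978B45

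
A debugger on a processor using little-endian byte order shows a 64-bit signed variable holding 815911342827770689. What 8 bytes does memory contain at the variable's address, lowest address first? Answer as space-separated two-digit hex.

815911342827770689 in hexadecimal, padded to 64 bits, is 0x0B52B30B1D761341.
Split into bytes (most-significant first): 0B 52 B3 0B 1D 76 13 41.
In little-endian order the low byte comes first in memory.
So at ascending addresses the bytes are 41 13 76 1D 0B B3 52 0B.

41 13 76 1D 0B B3 52 0B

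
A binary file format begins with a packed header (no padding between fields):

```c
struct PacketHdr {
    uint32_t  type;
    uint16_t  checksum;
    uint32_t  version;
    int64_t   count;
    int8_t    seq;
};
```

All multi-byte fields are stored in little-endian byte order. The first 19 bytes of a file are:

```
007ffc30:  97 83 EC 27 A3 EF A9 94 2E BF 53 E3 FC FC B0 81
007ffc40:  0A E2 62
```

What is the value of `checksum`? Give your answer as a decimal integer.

61347

`checksum` follows `type` (4 bytes), so it starts at byte offset 4 and occupies 2 bytes.
Bytes at offsets 4..5: A3 EF.
Little-endian: lowest address holds the least-significant byte.
Reassemble most-significant byte first: EF A3 → 0xEFA3.
0xEFA3 = 61347.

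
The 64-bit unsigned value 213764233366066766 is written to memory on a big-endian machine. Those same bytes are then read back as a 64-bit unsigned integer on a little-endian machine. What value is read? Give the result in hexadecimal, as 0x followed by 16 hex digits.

213764233366066766 in 64-bit hexadecimal is 0x02F771700B77D64E.
Stored big-endian, the bytes at ascending addresses are 02 F7 71 70 0B 77 D6 4E.
Read back as little-endian, the first byte is least significant, giving 0x4ED6770B7071F702.

0x4ED6770B7071F702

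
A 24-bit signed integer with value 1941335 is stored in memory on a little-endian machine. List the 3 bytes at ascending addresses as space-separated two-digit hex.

57 9F 1D

1941335 in hexadecimal, padded to 24 bits, is 0x1D9F57.
Split into bytes (most-significant first): 1D 9F 57.
In little-endian order the low byte comes first in memory.
So at ascending addresses the bytes are 57 9F 1D.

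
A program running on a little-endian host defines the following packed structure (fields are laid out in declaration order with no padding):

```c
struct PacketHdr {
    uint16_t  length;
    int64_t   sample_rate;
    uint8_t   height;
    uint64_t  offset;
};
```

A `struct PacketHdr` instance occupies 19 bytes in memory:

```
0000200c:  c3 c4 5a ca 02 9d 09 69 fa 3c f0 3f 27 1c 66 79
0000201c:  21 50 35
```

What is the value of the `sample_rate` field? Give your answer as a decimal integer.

4393939876463168090

`sample_rate` follows `length` (2 bytes), so it starts at byte offset 2 and occupies 8 bytes.
Bytes at offsets 2..9: 5A CA 02 9D 09 69 FA 3C.
In little-endian order the low byte comes first in memory.
Reassemble most-significant byte first: 3C FA 69 09 9D 02 CA 5A → 0x3CFA69099D02CA5A.
0x3CFA69099D02CA5A = 4393939876463168090.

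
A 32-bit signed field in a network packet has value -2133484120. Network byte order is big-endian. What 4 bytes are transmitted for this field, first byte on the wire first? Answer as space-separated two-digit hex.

80 D5 9D A8

Two's complement of -2133484120 in 32 bits: 2133484120 = 0x7F2A6258; invert → 0x80D59DA7; add 1 → 0x80D59DA8.
Split into bytes (most-significant first): 80 D5 9D A8.
In big-endian order the high byte comes first in memory.
So the memory order matches the most-significant-first order: 80 D5 9D A8.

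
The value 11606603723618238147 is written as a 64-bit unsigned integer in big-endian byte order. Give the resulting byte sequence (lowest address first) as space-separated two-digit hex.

11606603723618238147 in hexadecimal, padded to 64 bits, is 0xA112F0979AFDBEC3.
Split into bytes (most-significant first): A1 12 F0 97 9A FD BE C3.
In big-endian order the high byte comes first in memory.
So the memory order matches the most-significant-first order: A1 12 F0 97 9A FD BE C3.

A1 12 F0 97 9A FD BE C3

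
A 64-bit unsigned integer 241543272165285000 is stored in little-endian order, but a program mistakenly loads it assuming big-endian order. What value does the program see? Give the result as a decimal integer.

241543272165285000 in 64-bit hexadecimal is 0x035A2253874C1C88.
Stored little-endian, the bytes at ascending addresses are 88 1C 4C 87 53 22 5A 03.
Read back as big-endian, the last byte is least significant, giving 0x881C4C8753225A03.
0x881C4C8753225A03 = 9807798232605153795.

9807798232605153795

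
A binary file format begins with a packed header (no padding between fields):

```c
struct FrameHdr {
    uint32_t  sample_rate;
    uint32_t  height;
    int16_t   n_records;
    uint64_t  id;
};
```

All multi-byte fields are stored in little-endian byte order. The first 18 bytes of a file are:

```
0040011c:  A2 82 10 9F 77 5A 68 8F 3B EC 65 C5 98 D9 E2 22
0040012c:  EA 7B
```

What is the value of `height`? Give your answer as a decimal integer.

`height` follows `sample_rate` (4 bytes), so it starts at byte offset 4 and occupies 4 bytes.
Bytes at offsets 4..7: 77 5A 68 8F.
In little-endian order the low byte comes first in memory.
Reassemble most-significant byte first: 8F 68 5A 77 → 0x8F685A77.
0x8F685A77 = 2405980791.

2405980791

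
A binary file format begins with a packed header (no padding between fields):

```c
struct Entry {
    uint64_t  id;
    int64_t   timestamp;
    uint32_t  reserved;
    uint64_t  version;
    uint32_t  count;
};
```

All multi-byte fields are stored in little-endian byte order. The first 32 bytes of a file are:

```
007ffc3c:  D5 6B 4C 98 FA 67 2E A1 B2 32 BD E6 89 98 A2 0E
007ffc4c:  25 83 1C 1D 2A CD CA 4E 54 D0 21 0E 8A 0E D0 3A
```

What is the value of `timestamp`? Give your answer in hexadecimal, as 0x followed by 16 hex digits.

0x0EA29889E6BD32B2

`timestamp` follows `id` (8 bytes), so it starts at byte offset 8 and occupies 8 bytes.
Bytes at offsets 8..15: B2 32 BD E6 89 98 A2 0E.
Little-endian: lowest address holds the least-significant byte.
Reassemble most-significant byte first: 0E A2 98 89 E6 BD 32 B2 → 0x0EA29889E6BD32B2.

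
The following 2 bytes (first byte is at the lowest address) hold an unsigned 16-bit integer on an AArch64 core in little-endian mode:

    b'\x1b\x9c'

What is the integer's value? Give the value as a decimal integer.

In little-endian order the low byte comes first in memory.
Reassemble most-significant byte first: 9C 1B → 0x9C1B.
0x9C1B = 39963.

39963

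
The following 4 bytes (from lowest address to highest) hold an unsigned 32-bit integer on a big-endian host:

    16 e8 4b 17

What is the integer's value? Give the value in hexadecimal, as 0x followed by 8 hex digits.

Big-endian stores the most-significant byte at the lowest address.
The bytes are already most-significant first: 0x16E84B17.

0x16E84B17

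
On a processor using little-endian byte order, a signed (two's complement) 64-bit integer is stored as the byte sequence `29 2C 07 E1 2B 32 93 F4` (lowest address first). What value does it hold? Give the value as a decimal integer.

Little-endian stores the least-significant byte at the lowest address.
Reassemble most-significant byte first: F4 93 32 2B E1 07 2C 29 → 0xF493322BE1072C29.
Top bit is set, so as a signed 64-bit value this is 0xF493322BE1072C29 − 2^64 = -823259142838342615.

-823259142838342615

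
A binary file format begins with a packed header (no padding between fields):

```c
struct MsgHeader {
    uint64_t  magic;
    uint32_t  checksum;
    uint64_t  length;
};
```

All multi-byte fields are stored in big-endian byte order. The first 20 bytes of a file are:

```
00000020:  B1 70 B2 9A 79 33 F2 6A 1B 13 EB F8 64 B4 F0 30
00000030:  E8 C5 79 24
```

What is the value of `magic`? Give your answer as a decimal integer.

12785915718632993386

`magic` is the first field, at byte offset 0, occupying 8 bytes.
Bytes at offsets 0..7: B1 70 B2 9A 79 33 F2 6A.
In big-endian order the high byte comes first in memory.
The bytes are already most-significant first: 0xB170B29A7933F26A.
0xB170B29A7933F26A = 12785915718632993386.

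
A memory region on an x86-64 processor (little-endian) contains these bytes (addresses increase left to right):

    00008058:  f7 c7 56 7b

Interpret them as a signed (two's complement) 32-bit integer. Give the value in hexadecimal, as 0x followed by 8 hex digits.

0x7B56C7F7

Little-endian: lowest address holds the least-significant byte.
Reassemble most-significant byte first: 7B 56 C7 F7 → 0x7B56C7F7.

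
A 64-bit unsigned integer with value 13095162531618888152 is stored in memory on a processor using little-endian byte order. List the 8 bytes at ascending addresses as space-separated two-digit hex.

13095162531618888152 in hexadecimal, padded to 64 bits, is 0xB5BB5CF0FD2619D8.
Split into bytes (most-significant first): B5 BB 5C F0 FD 26 19 D8.
Little-endian: lowest address holds the least-significant byte.
So at ascending addresses the bytes are D8 19 26 FD F0 5C BB B5.

D8 19 26 FD F0 5C BB B5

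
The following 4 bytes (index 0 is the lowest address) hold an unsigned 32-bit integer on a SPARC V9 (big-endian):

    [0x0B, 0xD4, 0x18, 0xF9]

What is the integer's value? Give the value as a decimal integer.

198449401

In big-endian order the high byte comes first in memory.
The bytes are already most-significant first: 0x0BD418F9.
0x0BD418F9 = 198449401.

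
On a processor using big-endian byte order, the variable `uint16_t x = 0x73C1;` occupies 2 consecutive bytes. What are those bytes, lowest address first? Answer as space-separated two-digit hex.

73 C1

Split into bytes (most-significant first): 73 C1.
In big-endian order the high byte comes first in memory.
So the memory order matches the most-significant-first order: 73 C1.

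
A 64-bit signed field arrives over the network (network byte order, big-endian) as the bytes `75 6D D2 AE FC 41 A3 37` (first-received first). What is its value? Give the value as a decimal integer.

8461650923897332535

Big-endian stores the most-significant byte at the lowest address.
The bytes are already most-significant first: 0x756DD2AEFC41A337.
0x756DD2AEFC41A337 = 8461650923897332535.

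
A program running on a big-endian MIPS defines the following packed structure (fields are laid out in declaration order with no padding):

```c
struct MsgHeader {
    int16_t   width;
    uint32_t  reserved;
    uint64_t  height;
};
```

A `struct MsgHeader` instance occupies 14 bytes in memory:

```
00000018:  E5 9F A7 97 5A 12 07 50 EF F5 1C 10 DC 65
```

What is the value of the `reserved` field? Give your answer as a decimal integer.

`reserved` follows `width` (2 bytes), so it starts at byte offset 2 and occupies 4 bytes.
Bytes at offsets 2..5: A7 97 5A 12.
Big-endian: lowest address holds the most-significant byte.
The bytes are already most-significant first: 0xA7975A12.
0xA7975A12 = 2811714066.

2811714066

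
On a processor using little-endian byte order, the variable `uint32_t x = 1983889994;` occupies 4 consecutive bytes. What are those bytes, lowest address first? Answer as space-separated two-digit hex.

4A C2 3F 76

1983889994 in hexadecimal, padded to 32 bits, is 0x763FC24A.
Split into bytes (most-significant first): 76 3F C2 4A.
Little-endian stores the least-significant byte at the lowest address.
So at ascending addresses the bytes are 4A C2 3F 76.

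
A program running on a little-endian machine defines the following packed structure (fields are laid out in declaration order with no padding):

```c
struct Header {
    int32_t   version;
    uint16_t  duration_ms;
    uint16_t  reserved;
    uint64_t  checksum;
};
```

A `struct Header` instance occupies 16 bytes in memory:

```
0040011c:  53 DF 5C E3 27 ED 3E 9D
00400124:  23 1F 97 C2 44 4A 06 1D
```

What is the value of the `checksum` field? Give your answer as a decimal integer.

2091440736143089443

`checksum` follows `version` (4 B), `duration_ms` (2 B), `reserved` (2 B), so it starts at offset 4 + 2 + 2 = 8 and occupies 8 bytes.
Bytes at offsets 8..15: 23 1F 97 C2 44 4A 06 1D.
In little-endian order the low byte comes first in memory.
Reassemble most-significant byte first: 1D 06 4A 44 C2 97 1F 23 → 0x1D064A44C2971F23.
0x1D064A44C2971F23 = 2091440736143089443.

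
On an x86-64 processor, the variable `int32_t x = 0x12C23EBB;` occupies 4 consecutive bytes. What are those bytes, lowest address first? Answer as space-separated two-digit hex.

Split into bytes (most-significant first): 12 C2 3E BB.
Little-endian: lowest address holds the least-significant byte.
So at ascending addresses the bytes are BB 3E C2 12.

BB 3E C2 12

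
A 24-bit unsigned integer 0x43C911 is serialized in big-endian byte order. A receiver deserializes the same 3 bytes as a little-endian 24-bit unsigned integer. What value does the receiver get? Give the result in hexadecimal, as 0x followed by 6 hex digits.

0x11C943

Stored big-endian, the bytes at ascending addresses are 43 C9 11.
Read back as little-endian, the first byte is least significant, giving 0x11C943.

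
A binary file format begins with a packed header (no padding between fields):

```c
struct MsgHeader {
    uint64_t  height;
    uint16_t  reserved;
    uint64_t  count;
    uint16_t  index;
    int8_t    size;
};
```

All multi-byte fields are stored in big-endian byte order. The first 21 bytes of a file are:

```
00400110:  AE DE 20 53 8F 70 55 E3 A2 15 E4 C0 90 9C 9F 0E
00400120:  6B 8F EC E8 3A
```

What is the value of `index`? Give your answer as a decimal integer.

60648

`index` follows `height` (8 B), `reserved` (2 B), `count` (8 B), so it starts at offset 8 + 2 + 8 = 18 and occupies 2 bytes.
Bytes at offsets 18..19: EC E8.
In big-endian order the high byte comes first in memory.
The bytes are already most-significant first: 0xECE8.
0xECE8 = 60648.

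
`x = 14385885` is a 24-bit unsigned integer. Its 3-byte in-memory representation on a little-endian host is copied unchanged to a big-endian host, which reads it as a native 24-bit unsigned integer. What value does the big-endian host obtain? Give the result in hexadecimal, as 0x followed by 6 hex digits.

14385885 in 24-bit hexadecimal is 0xDB82DD.
Stored little-endian, the bytes at ascending addresses are DD 82 DB.
Read back as big-endian, the last byte is least significant, giving 0xDD82DB.

0xDD82DB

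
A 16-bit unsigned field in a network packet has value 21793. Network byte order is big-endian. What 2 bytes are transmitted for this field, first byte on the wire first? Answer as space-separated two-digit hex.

55 21

21793 in hexadecimal, padded to 16 bits, is 0x5521.
Split into bytes (most-significant first): 55 21.
Big-endian stores the most-significant byte at the lowest address.
So the memory order matches the most-significant-first order: 55 21.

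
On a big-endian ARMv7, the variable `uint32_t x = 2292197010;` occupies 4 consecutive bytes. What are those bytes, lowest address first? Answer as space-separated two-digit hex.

2292197010 in hexadecimal, padded to 32 bits, is 0x88A02692.
Split into bytes (most-significant first): 88 A0 26 92.
In big-endian order the high byte comes first in memory.
So the memory order matches the most-significant-first order: 88 A0 26 92.

88 A0 26 92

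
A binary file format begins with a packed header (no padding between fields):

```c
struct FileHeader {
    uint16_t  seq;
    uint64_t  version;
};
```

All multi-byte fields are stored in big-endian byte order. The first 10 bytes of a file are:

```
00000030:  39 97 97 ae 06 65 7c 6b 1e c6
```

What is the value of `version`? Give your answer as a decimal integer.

10929680378623631046

`version` follows `seq` (2 bytes), so it starts at byte offset 2 and occupies 8 bytes.
Bytes at offsets 2..9: 97 AE 06 65 7C 6B 1E C6.
Big-endian: lowest address holds the most-significant byte.
The bytes are already most-significant first: 0x97AE06657C6B1EC6.
0x97AE06657C6B1EC6 = 10929680378623631046.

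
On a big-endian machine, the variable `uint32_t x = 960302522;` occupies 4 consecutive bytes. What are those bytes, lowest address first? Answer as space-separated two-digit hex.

39 3D 0D BA

960302522 in hexadecimal, padded to 32 bits, is 0x393D0DBA.
Split into bytes (most-significant first): 39 3D 0D BA.
Big-endian: lowest address holds the most-significant byte.
So the memory order matches the most-significant-first order: 39 3D 0D BA.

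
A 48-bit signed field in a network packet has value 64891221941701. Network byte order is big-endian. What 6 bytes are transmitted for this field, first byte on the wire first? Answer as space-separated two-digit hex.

3B 04 AA 3B 9D C5

64891221941701 in hexadecimal, padded to 48 bits, is 0x3B04AA3B9DC5.
Split into bytes (most-significant first): 3B 04 AA 3B 9D C5.
In big-endian order the high byte comes first in memory.
So the memory order matches the most-significant-first order: 3B 04 AA 3B 9D C5.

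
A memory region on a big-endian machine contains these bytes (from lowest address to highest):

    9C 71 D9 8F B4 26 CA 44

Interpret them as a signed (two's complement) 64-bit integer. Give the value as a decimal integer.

-7173713520198497724

Big-endian: lowest address holds the most-significant byte.
The bytes are already most-significant first: 0x9C71D98FB426CA44.
Top bit is set, so as a signed 64-bit value this is 0x9C71D98FB426CA44 − 2^64 = -7173713520198497724.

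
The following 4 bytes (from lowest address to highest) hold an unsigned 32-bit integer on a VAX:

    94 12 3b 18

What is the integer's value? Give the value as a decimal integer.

406524564

In little-endian order the low byte comes first in memory.
Reassemble most-significant byte first: 18 3B 12 94 → 0x183B1294.
0x183B1294 = 406524564.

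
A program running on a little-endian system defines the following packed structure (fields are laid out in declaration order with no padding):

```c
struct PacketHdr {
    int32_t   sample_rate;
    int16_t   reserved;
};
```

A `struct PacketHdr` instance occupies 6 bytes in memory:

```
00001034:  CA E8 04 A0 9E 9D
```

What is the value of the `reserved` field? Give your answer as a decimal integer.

`reserved` follows `sample_rate` (4 bytes), so it starts at byte offset 4 and occupies 2 bytes.
Bytes at offsets 4..5: 9E 9D.
Little-endian stores the least-significant byte at the lowest address.
Reassemble most-significant byte first: 9D 9E → 0x9D9E.
Top bit is set, so as a signed 16-bit value this is 0x9D9E − 2^16 = -25186.

-25186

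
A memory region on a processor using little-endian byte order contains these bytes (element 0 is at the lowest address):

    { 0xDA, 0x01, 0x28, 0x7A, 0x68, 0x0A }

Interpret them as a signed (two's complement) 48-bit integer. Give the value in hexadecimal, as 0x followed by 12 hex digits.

0x0A687A2801DA

In little-endian order the low byte comes first in memory.
Reassemble most-significant byte first: 0A 68 7A 28 01 DA → 0x0A687A2801DA.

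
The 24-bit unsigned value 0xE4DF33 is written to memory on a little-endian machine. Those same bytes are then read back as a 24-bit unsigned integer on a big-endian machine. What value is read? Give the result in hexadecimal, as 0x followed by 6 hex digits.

0x33DFE4

Stored little-endian, the bytes at ascending addresses are 33 DF E4.
Read back as big-endian, the last byte is least significant, giving 0x33DFE4.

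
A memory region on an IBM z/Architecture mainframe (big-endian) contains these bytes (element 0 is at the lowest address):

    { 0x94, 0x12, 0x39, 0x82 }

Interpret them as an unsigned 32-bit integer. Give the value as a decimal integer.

Big-endian: lowest address holds the most-significant byte.
The bytes are already most-significant first: 0x94123982.
0x94123982 = 2484222338.

2484222338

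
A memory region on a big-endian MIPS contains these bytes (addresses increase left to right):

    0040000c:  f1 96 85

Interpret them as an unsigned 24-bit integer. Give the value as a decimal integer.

15832709

Big-endian stores the most-significant byte at the lowest address.
The bytes are already most-significant first: 0xF19685.
0xF19685 = 15832709.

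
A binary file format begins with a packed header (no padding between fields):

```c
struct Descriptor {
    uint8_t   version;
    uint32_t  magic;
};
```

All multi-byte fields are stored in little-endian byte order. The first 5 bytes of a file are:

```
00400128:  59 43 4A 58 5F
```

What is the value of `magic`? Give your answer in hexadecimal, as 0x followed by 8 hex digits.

0x5F584A43

`magic` follows `version` (1 byte), so it starts at byte offset 1 and occupies 4 bytes.
Bytes at offsets 1..4: 43 4A 58 5F.
In little-endian order the low byte comes first in memory.
Reassemble most-significant byte first: 5F 58 4A 43 → 0x5F584A43.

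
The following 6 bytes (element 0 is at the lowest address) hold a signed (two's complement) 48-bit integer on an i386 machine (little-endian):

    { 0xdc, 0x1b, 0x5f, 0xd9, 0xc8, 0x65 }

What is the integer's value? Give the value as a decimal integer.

Little-endian: lowest address holds the least-significant byte.
Reassemble most-significant byte first: 65 C8 D9 5F 1B DC → 0x65C8D95F1BDC.
0x65C8D95F1BDC = 111913314753500.

111913314753500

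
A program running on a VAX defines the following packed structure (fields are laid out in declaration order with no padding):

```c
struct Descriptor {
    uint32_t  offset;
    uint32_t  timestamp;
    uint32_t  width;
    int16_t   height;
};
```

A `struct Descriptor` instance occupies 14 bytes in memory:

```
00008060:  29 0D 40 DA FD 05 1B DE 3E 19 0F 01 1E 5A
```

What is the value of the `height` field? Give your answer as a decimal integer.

23070

`height` follows `offset` (4 B), `timestamp` (4 B), `width` (4 B), so it starts at offset 4 + 4 + 4 = 12 and occupies 2 bytes.
Bytes at offsets 12..13: 1E 5A.
Little-endian: lowest address holds the least-significant byte.
Reassemble most-significant byte first: 5A 1E → 0x5A1E.
0x5A1E = 23070.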